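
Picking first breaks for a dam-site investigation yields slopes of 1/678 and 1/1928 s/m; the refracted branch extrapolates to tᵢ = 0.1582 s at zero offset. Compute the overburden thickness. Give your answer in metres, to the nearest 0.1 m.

57.3 m

θ_c = arcsin(678/1928) = 20.59°; cos θ_c = 0.9361.
tᵢ = 2h cos θ_c/V₁ ⇒ h = tᵢ·V₁/(2 cos θ_c) = 0.1582·678/(2·0.9361) = 57.29 m.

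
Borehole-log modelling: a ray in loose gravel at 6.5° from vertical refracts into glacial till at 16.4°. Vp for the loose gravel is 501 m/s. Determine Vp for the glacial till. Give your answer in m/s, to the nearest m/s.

Snell's law: sin 6.5°/V₁ = sin 16.4°/V₂.
V₂ = V₁·sin 16.4°/sin 6.5° = 501 × 2.4941 = 1249.55 m/s.

1250 m/s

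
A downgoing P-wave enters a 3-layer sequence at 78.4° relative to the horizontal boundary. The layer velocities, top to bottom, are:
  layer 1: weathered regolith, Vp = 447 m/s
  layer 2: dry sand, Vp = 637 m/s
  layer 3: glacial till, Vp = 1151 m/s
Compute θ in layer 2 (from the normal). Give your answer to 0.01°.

From the normal: θ₁ = 90° − 78.4° = 11.6°.
Ray parameter p = sin 11.6° / 447 = 4.4984e-04 s/m.
sin θ_2 = p·V_2 = 4.4984e-04 × 637 = 0.2865.
θ_2 = 16.65° from the vertical.

16.65°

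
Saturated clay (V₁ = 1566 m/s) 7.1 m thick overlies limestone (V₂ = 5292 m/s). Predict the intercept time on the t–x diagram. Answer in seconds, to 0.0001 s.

tᵢ = 2h·√(V₂²−V₁²)/(V₁V₂).
√(V₂²−V₁²) = √(5292²−1566²) = 5055.0 m/s.
tᵢ = 2·7.1·5055.0/(1566·5292) = 0.00866 s.

0.0087 s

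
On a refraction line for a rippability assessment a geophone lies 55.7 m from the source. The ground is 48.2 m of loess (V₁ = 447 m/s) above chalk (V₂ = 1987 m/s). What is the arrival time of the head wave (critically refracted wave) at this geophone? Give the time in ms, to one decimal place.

238.2 ms

θ_c = arcsin(V₁/V₂) = arcsin(447/1987) = 13.00°, cos θ_c = 0.9744.
Intercept time tᵢ = 2h cos θ_c / V₁ = 2·48.2·0.9744/447 = 0.21013 s.
t = x/V₂ + tᵢ = 55.7/1987 + 0.21013 = 0.23816 s.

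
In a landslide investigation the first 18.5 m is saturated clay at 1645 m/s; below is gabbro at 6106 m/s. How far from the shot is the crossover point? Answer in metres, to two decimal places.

48.77 m

θ_c = arcsin(1645/6106) = 15.63°, so cos θ_c = 0.9630 and tᵢ = 2h cos θ_c/V₁ = 0.0217 s.
At crossover x/V₁ = x/V₂ + tᵢ ⇒ x = tᵢ/(1/V₁ − 1/V₂) = 0.02166/(6.0790e-04 − 1.6377e-04) = 48.77 m.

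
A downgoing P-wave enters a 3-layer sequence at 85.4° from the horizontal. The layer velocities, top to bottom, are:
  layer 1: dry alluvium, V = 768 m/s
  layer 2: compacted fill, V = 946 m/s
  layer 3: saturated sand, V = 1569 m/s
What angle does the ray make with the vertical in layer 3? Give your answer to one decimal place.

From the normal: θ₁ = 90° − 85.4° = 4.6°.
Ray parameter p = sin 4.6° / 768 = 1.0443e-04 s/m.
sin θ_3 = p·V_3 = 1.0443e-04 × 1569 = 0.1638.
θ_3 = arcsin 0.1638 = 9.43°.

9.4°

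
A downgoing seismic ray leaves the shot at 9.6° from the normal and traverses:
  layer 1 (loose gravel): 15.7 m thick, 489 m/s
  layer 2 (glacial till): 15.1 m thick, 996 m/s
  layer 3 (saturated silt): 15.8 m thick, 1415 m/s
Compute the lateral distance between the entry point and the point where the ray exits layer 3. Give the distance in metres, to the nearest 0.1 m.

16.8 m

Ray parameter p = sin 9.6° / 489 m/s = 3.4104e-04 s/m.
Layer 1: θ = 9.60°; offset = 15.7·tan 9.60° = 2.655 m.
Layer 2: sin θ = p·996 = 0.3397 → θ = 19.86°; offset = 15.1·tan 19.86° = 5.453 m.
Layer 3: sin θ = p·1415 = 0.4826 → θ = 28.85°; offset = 15.8·tan 28.85° = 8.705 m.
Total horizontal offset = 16.814 m.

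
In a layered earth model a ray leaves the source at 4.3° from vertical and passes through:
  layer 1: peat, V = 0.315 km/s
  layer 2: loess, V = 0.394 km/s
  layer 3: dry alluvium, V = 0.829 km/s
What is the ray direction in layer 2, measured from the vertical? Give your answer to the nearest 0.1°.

Snell's law across each interface conserves sin θ / V, so sin θ_2 = V_2·sin θ₁/V₁.
sin θ_2 = 0.394 × sin 4.3° / 0.315 = 0.0938.
θ_2 = arcsin 0.0938 = 5.38°.

5.4°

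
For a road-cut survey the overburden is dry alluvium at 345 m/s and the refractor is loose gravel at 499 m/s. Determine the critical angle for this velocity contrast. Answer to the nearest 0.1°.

At critical incidence the refracted ray runs along the interface (θ₂ = 90°), so sin θ_c = V₁/V₂.
θ_c = arcsin(345/499) = arcsin 0.6914 = 43.74°.

43.7°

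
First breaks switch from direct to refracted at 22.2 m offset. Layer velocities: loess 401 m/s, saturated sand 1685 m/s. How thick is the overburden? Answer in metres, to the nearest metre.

x_cross = 2h·√((V₂+V₁)/(V₂−V₁)) → h = x_cross / (2·√((V₂+V₁)/(V₂−V₁))).
√((V₂+V₁)/(V₂−V₁)) = √((1685+401)/(1685−401)) = 1.2746.
h = 22.2 / (2·1.2746) = 8.71 m.

9 m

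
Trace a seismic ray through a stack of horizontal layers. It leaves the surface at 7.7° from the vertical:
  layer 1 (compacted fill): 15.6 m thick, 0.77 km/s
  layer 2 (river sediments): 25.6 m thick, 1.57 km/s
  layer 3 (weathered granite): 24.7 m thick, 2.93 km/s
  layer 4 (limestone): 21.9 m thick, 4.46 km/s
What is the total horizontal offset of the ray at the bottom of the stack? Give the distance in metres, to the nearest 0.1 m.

51.0 m

p = sin θ₁/V₁ = sin 7.7°/0.77 = 1.7401e-01 s/km is conserved through the stack.
Layer 1: θ = 7.70°; offset = 15.6·tan 7.70° = 2.109 m.
Layer 2: sin θ = p·1.57 = 0.2732 → θ = 15.85°; offset = 25.6·tan 15.85° = 7.270 m.
Layer 3: sin θ = p·2.93 = 0.5098 → θ = 30.65°; offset = 24.7·tan 30.65° = 14.639 m.
Layer 4: sin θ = p·4.46 = 0.7761 → θ = 50.90°; offset = 21.9·tan 50.90° = 26.951 m.
Summing the layer offsets gives 50.969 m.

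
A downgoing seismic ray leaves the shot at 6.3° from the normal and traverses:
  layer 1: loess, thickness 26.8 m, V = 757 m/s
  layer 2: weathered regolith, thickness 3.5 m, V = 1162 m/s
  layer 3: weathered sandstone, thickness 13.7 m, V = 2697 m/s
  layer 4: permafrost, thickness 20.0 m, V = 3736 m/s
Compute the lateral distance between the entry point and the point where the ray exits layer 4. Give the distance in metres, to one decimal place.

Apply Snell's law at each interface; in layer i the horizontal offset is hᵢ·tan θᵢ.
Layer 1: θ = 6.30°; offset = 26.8·tan 6.30° = 2.959 m.
Layer 2: sin θ = 1162·sin 6.3°/757 = 0.1684, θ = 9.70°; offset = 3.5·tan 9.70° = 0.598 m.
Layer 3: sin θ = 2697·sin 6.3°/757 = 0.3910, θ = 23.01°; offset = 13.7·tan 23.01° = 5.819 m.
Layer 4: sin θ = 3736·sin 6.3°/757 = 0.5416, θ = 32.79°; offset = 20.0·tan 32.79° = 12.884 m.
Total horizontal offset = 22.261 m.

22.3 m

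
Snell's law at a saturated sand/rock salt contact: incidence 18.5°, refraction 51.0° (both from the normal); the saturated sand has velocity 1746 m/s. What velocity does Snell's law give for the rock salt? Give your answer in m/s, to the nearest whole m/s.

4276 m/s

sin 18.5° = 0.3173; sin 51.0° = 0.7771.
V₂ = V₁·(sin θ₂/sin θ₁) = 1746·(0.7771/0.3173) = 4276.32 m/s.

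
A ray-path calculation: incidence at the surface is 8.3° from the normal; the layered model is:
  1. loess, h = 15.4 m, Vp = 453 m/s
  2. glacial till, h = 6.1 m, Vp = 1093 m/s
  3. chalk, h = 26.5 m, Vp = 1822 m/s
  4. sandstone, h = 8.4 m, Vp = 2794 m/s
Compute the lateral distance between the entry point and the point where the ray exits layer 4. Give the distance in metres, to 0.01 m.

p = sin θ₁/V₁ = sin 8.3°/453 = 3.1867e-04 s/m is conserved through the stack.
Layer 1: θ = 8.30°; offset = 15.4·tan 8.30° = 2.2466 m.
Layer 2: sin θ = p·1093 = 0.3483 → θ = 20.38°; offset = 6.1·tan 20.38° = 2.2666 m.
Layer 3: sin θ = p·1822 = 0.5806 → θ = 35.49°; offset = 26.5·tan 35.49° = 18.8978 m.
Layer 4: sin θ = p·2794 = 0.8904 → θ = 62.92°; offset = 8.4·tan 62.92° = 16.4278 m.
Total horizontal offset = 39.8387 m.

39.84 m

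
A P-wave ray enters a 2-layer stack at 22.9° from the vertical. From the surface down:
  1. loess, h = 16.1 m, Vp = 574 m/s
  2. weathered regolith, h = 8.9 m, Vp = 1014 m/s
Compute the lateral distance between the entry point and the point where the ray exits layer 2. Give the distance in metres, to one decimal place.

15.2 m

Ray parameter p = sin 22.9° / 574 m/s = 6.7792e-04 s/m.
Layer 1: θ = 22.90°; offset = 16.1·tan 22.90° = 6.801 m.
Layer 2: sin θ = p·1014 = 0.6874 → θ = 43.43°; offset = 8.9·tan 43.43° = 8.424 m.
Summing the layer offsets gives 15.225 m.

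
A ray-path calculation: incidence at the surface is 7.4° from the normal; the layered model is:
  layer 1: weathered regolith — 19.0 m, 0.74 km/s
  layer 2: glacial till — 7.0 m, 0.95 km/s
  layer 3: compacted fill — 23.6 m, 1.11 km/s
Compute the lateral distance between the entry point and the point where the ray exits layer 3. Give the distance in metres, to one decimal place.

8.3 m

Apply Snell's law at each interface; in layer i the horizontal offset is hᵢ·tan θᵢ.
Layer 1: θ = 7.40°; offset = 19.0·tan 7.40° = 2.468 m.
Layer 2: sin θ = 0.95·sin 7.4°/0.74 = 0.1653, θ = 9.52°; offset = 7.0·tan 9.52° = 1.174 m.
Layer 3: sin θ = 1.11·sin 7.4°/0.74 = 0.1932, θ = 11.14°; offset = 23.6·tan 11.14° = 4.647 m.
Summing the layer offsets gives 8.288 m.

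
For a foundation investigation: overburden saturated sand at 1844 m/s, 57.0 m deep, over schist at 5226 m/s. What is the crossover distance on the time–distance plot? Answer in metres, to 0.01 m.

x_cross = 2h·√((V₂+V₁)/(V₂−V₁)).
(V₂+V₁)/(V₂−V₁) = (5226+1844)/(5226−1844) = 2.0905; √ = 1.4458.
x_cross = 2·57.0·1.4458 = 164.83 m.

164.83 m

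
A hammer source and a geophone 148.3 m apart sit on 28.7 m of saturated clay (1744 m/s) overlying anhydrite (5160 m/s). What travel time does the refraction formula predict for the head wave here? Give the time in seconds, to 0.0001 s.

t = x/V₂ + 2h·√(V₂²−V₁²)/(V₁V₂).
√(V₂²−V₁²) = √(5160²−1744²) = 4856.3 m/s; delay term = 2·28.7·4856.3/(1744·5160) = 0.03098 s.
t = 148.3/5160 + 0.03098 = 0.05972 s.

0.0597 s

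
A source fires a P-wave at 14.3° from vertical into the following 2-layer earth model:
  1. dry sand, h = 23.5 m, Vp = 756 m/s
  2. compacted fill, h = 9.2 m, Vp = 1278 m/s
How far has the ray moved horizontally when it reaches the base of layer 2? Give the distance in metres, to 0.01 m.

p = sin θ₁/V₁ = sin 14.3°/756 = 3.2672e-04 s/m is conserved through the stack.
Layer 1: θ = 14.30°; offset = 23.5·tan 14.30° = 5.9901 m.
Layer 2: sin θ = p·1278 = 0.4175 → θ = 24.68°; offset = 9.2·tan 24.68° = 4.2276 m.
Total horizontal offset = 10.2177 m.

10.22 m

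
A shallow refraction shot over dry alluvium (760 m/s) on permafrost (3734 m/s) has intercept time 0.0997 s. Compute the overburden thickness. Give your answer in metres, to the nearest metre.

39 m

θ_c = arcsin(760/3734) = 11.74°; cos θ_c = 0.9791.
tᵢ = 2h cos θ_c/V₁ ⇒ h = tᵢ·V₁/(2 cos θ_c) = 0.0997·760/(2·0.9791) = 38.70 m.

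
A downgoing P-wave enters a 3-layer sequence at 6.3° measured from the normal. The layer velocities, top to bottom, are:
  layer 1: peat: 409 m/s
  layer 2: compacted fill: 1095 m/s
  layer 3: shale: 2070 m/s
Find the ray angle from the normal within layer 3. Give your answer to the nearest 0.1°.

33.7°

Snell's law across each interface conserves sin θ / V, so sin θ_3 = V_3·sin θ₁/V₁.
sin θ_3 = 2070 × sin 6.3° / 409 = 0.5554.
θ_3 = 33.74° from the vertical.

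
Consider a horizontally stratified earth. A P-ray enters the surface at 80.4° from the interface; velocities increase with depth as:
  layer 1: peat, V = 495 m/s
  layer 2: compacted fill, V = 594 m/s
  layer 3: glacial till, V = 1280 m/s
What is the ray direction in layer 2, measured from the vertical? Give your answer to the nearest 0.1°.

From the normal: θ₁ = 90° − 80.4° = 9.6°.
Snell's law across each interface conserves sin θ / V, so sin θ_2 = V_2·sin θ₁/V₁.
sin θ_2 = 594 × sin 9.6° / 495 = 0.2001.
θ_2 = 11.54° from the vertical.

11.5°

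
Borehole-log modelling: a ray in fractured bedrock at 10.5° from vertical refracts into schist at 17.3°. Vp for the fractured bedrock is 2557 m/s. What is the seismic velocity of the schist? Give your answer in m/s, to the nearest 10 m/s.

Snell's law: sin 10.5°/V₁ = sin 17.3°/V₂.
V₂ = V₁·sin 17.3°/sin 10.5° = 2557 × 1.6318 = 4172.55 m/s.

4170 m/s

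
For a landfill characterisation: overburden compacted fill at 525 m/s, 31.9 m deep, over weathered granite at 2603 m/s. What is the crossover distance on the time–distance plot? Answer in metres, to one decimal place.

x_cross = 2h·√((V₂+V₁)/(V₂−V₁)).
(V₂+V₁)/(V₂−V₁) = (2603+525)/(2603−525) = 1.5053; √ = 1.2269.
x_cross = 2·31.9·1.2269 = 78.28 m.

78.3 m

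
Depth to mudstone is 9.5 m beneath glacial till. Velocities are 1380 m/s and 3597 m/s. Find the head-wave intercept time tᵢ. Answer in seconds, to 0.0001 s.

θ_c = arcsin(V₁/V₂) = arcsin(1380/3597) = 22.56°; cos θ_c = 0.9235.
tᵢ = 2h·cos θ_c / V₁ = 2·9.5·0.9235 / 1380 = 0.01271 s.

0.0127 s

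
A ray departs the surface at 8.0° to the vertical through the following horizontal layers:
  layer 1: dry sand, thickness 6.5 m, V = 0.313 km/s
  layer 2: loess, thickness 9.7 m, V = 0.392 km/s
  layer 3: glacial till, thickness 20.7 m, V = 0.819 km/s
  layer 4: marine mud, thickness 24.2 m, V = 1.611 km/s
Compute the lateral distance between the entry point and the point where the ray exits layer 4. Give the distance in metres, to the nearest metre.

p = sin θ₁/V₁ = sin 8.0°/0.313 = 4.4464e-01 s/km is conserved through the stack.
Layer 1: θ = 8.00°; offset = 6.5·tan 8.00° = 0.914 m.
Layer 2: sin θ = p·0.392 = 0.1743 → θ = 10.04°; offset = 9.7·tan 10.04° = 1.717 m.
Layer 3: sin θ = p·0.819 = 0.3642 → θ = 21.36°; offset = 20.7·tan 21.36° = 8.094 m.
Layer 4: sin θ = p·1.611 = 0.7163 → θ = 45.75°; offset = 24.2·tan 45.75° = 24.843 m.
Total horizontal offset = 35.568 m.

36 m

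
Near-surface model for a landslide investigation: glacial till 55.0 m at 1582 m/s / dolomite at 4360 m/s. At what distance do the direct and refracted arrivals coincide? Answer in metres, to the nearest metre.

161 m

θ_c = arcsin(1582/4360) = 21.27°, so cos θ_c = 0.9318 and tᵢ = 2h cos θ_c/V₁ = 0.0648 s.
At crossover x/V₁ = x/V₂ + tᵢ ⇒ x = tᵢ/(1/V₁ − 1/V₂) = 0.06479/(6.3211e-04 − 2.2936e-04) = 160.88 m.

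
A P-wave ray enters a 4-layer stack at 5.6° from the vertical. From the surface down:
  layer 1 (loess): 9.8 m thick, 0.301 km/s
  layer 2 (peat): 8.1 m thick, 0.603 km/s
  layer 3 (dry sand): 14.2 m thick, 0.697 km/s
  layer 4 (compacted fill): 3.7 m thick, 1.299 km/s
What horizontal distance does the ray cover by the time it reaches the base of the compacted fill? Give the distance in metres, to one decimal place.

Apply Snell's law at each interface; in layer i the horizontal offset is hᵢ·tan θᵢ.
Layer 1: θ = 5.60°; offset = 9.8·tan 5.60° = 0.961 m.
Layer 2: sin θ = 0.603·sin 5.6°/0.301 = 0.1955, θ = 11.27°; offset = 8.1·tan 11.27° = 1.615 m.
Layer 3: sin θ = 0.697·sin 5.6°/0.301 = 0.2260, θ = 13.06°; offset = 14.2·tan 13.06° = 3.294 m.
Layer 4: sin θ = 1.299·sin 5.6°/0.301 = 0.4211, θ = 24.91°; offset = 3.7·tan 24.91° = 1.718 m.
Σ offsets = 7.587 m.

7.6 m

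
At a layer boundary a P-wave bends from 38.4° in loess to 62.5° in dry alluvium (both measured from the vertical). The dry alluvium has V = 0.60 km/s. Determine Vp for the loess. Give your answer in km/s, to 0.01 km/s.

0.42 km/s

sin 38.4° = 0.6211; sin 62.5° = 0.8870.
V₁ = V₂·(sin θ₁/sin θ₂) = 0.60·(0.6211/0.8870) = 0.42 km/s.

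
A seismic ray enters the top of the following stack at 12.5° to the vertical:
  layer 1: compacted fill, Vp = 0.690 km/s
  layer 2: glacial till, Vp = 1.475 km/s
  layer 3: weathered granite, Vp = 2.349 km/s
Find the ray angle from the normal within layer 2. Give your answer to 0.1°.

27.6°

Snell's law across each interface conserves sin θ / V, so sin θ_2 = V_2·sin θ₁/V₁.
sin θ_2 = 1.475 × sin 12.5° / 0.690 = 0.4627.
θ_2 = 27.56° from the vertical.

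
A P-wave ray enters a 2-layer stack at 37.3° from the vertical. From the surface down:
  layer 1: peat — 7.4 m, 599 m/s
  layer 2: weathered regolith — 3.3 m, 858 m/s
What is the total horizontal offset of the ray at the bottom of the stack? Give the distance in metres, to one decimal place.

11.4 m

Apply Snell's law at each interface; in layer i the horizontal offset is hᵢ·tan θᵢ.
Layer 1: θ = 37.30°; offset = 7.4·tan 37.30° = 5.637 m.
Layer 2: sin θ = 858·sin 37.3°/599 = 0.8680, θ = 60.23°; offset = 3.3·tan 60.23° = 5.769 m.
Σ offsets = 11.406 m.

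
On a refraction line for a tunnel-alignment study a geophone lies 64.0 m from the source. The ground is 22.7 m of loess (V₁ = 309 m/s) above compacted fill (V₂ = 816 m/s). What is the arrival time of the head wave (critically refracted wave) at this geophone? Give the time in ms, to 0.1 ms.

θ_c = arcsin(V₁/V₂) = arcsin(309/816) = 22.25°, cos θ_c = 0.9255.
Intercept time tᵢ = 2h cos θ_c / V₁ = 2·22.7·0.9255/309 = 0.13598 s.
t = x/V₂ + tᵢ = 64.0/816 + 0.13598 = 0.21442 s.

214.4 ms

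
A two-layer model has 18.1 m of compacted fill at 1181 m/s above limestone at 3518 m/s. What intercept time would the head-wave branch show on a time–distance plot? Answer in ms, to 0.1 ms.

28.9 ms

θ_c = arcsin(V₁/V₂) = arcsin(1181/3518) = 19.62°; cos θ_c = 0.9420.
tᵢ = 2h·cos θ_c / V₁ = 2·18.1·0.9420 / 1181 = 0.02887 s.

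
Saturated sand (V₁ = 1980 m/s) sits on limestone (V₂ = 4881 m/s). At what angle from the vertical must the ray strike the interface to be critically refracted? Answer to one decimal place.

At critical incidence the refracted ray runs along the interface (θ₂ = 90°), so sin θ_c = V₁/V₂.
θ_c = arcsin(1980/4881) = arcsin 0.4057 = 23.93°.

23.9°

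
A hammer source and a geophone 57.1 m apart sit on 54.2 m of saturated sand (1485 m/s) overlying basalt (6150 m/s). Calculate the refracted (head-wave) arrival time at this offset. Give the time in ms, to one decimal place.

80.1 ms

θ_c = arcsin(V₁/V₂) = arcsin(1485/6150) = 13.97°, cos θ_c = 0.9704.
Intercept time tᵢ = 2h cos θ_c / V₁ = 2·54.2·0.9704/1485 = 0.07084 s.
t = x/V₂ + tᵢ = 57.1/6150 + 0.07084 = 0.08012 s.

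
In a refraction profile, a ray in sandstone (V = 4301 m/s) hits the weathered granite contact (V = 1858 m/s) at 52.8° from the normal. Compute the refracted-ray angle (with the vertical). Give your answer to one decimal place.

sin θ₁/V₁ = sin θ₂/V₂ ⇒ sin θ₂ = 1858·sin 52.8°/4301 = 1858·0.7965/4301 = 0.3441.
θ₂ = arcsin 0.3441 = 20.13° from the normal.

20.1°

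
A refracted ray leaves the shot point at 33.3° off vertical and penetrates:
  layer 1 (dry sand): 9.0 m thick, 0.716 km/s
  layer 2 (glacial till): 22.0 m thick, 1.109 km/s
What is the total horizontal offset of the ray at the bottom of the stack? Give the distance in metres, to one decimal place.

Apply Snell's law at each interface; in layer i the horizontal offset is hᵢ·tan θᵢ.
Layer 1: θ = 33.30°; offset = 9.0·tan 33.30° = 5.912 m.
Layer 2: sin θ = 1.109·sin 33.3°/0.716 = 0.8504, θ = 58.25°; offset = 22.0·tan 58.25° = 35.555 m.
Σ offsets = 41.466 m.

41.5 m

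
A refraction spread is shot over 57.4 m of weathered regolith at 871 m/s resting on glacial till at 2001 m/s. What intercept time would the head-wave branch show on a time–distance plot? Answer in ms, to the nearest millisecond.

tᵢ = 2h·√(V₂²−V₁²)/(V₁V₂).
√(V₂²−V₁²) = √(2001²−871²) = 1801.5 m/s.
tᵢ = 2·57.4·1801.5/(871·2001) = 0.11866 s.

119 ms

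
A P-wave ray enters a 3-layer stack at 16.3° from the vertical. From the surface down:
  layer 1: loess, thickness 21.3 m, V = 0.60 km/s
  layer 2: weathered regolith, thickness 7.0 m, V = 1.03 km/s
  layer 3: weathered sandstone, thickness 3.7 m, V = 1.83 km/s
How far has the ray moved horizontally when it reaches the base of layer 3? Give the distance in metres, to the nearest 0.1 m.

Apply Snell's law at each interface; in layer i the horizontal offset is hᵢ·tan θᵢ.
Layer 1: θ = 16.30°; offset = 21.3·tan 16.30° = 6.229 m.
Layer 2: sin θ = 1.03·sin 16.3°/0.60 = 0.4818, θ = 28.80°; offset = 7.0·tan 28.80° = 3.849 m.
Layer 3: sin θ = 1.83·sin 16.3°/0.60 = 0.8560, θ = 58.87°; offset = 3.7·tan 58.87° = 6.127 m.
Summing the layer offsets gives 16.205 m.

16.2 m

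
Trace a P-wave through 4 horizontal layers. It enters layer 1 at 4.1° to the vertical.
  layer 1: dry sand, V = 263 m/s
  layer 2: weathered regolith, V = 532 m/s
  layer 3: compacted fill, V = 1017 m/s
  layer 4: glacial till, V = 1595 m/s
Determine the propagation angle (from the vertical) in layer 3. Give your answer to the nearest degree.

Ray parameter p = sin 4.1° / 263 = 2.7185e-04 s/m.
sin θ_3 = p·V_3 = 2.7185e-04 × 1017 = 0.2765.
θ_3 = 16.05° from the vertical.

16°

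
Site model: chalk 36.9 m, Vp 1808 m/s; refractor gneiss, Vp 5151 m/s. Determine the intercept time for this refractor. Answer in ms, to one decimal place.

θ_c = arcsin(V₁/V₂) = arcsin(1808/5151) = 20.55°; cos θ_c = 0.9364.
tᵢ = 2h·cos θ_c / V₁ = 2·36.9·0.9364 / 1808 = 0.03822 s.

38.2 ms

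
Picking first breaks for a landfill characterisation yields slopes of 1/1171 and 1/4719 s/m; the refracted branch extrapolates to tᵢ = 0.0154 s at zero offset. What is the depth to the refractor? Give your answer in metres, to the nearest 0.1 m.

9.3 m

h = tᵢ·V₁·V₂ / (2·√(V₂²−V₁²)).
√(V₂²−V₁²) = √(4719² − 1171²) = 4571.4 m/s.
h = 0.0154 s × 1171 × 4719 / (2 × 4571.4) = 9.31 m.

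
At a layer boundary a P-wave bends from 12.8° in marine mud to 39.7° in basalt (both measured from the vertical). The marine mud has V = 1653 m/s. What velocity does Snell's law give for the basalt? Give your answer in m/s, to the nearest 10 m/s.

sin 12.8° = 0.2215; sin 39.7° = 0.6388.
V₂ = V₁·(sin θ₂/sin θ₁) = 1653·(0.6388/0.2215) = 4765.92 m/s.

4770 m/s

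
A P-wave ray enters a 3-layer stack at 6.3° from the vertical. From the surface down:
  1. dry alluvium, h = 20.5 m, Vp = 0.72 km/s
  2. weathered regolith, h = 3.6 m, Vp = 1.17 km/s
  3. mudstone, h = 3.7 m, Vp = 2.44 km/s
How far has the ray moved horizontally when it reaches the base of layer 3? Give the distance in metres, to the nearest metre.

4 m

p = sin θ₁/V₁ = sin 6.3°/0.72 = 1.5241e-01 s/km is conserved through the stack.
Layer 1: θ = 6.30°; offset = 20.5·tan 6.30° = 2.263 m.
Layer 2: sin θ = p·1.17 = 0.1783 → θ = 10.27°; offset = 3.6·tan 10.27° = 0.652 m.
Layer 3: sin θ = p·2.44 = 0.3719 → θ = 21.83°; offset = 3.7·tan 21.83° = 1.482 m.
Σ offsets = 4.398 m.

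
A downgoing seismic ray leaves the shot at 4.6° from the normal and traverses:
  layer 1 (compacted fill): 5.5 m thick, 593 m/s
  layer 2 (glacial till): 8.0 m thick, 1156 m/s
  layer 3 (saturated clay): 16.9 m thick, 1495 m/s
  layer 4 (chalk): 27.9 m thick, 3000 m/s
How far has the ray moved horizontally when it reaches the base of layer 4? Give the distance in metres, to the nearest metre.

18 m

Apply Snell's law at each interface; in layer i the horizontal offset is hᵢ·tan θᵢ.
Layer 1: θ = 4.60°; offset = 5.5·tan 4.60° = 0.443 m.
Layer 2: sin θ = 1156·sin 4.6°/593 = 0.1563, θ = 8.99°; offset = 8.0·tan 8.99° = 1.266 m.
Layer 3: sin θ = 1495·sin 4.6°/593 = 0.2022, θ = 11.66°; offset = 16.9·tan 11.66° = 3.489 m.
Layer 4: sin θ = 3000·sin 4.6°/593 = 0.4057, θ = 23.94°; offset = 27.9·tan 23.94° = 12.385 m.
Σ offsets = 17.583 m.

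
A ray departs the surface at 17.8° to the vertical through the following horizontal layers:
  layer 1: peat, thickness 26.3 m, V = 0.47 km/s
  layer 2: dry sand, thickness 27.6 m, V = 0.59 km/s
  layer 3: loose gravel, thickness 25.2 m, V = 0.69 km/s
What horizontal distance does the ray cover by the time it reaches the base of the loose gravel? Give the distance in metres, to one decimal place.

32.6 m

Apply Snell's law at each interface; in layer i the horizontal offset is hᵢ·tan θᵢ.
Layer 1: θ = 17.80°; offset = 26.3·tan 17.80° = 8.444 m.
Layer 2: sin θ = 0.59·sin 17.8°/0.47 = 0.3837, θ = 22.57°; offset = 27.6·tan 22.57° = 11.469 m.
Layer 3: sin θ = 0.69·sin 17.8°/0.47 = 0.4488, θ = 26.67°; offset = 25.2·tan 26.67° = 12.655 m.
Σ offsets = 32.569 m.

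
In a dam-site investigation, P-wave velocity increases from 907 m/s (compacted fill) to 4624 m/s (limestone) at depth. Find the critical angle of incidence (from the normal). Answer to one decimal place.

11.3°

At critical incidence the refracted ray runs along the interface (θ₂ = 90°), so sin θ_c = V₁/V₂.
θ_c = arcsin(907/4624) = arcsin 0.1962 = 11.31°.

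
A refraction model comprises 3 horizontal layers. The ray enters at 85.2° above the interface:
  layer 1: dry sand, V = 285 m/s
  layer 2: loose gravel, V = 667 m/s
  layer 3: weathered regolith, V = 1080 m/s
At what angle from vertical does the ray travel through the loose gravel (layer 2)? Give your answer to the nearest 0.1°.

11.3°

From the normal: θ₁ = 90° − 85.2° = 4.8°.
Ray parameter p = sin 4.8° / 285 = 2.9361e-04 s/m.
sin θ_2 = p·V_2 = 2.9361e-04 × 667 = 0.1958.
θ_2 = arcsin 0.1958 = 11.29°.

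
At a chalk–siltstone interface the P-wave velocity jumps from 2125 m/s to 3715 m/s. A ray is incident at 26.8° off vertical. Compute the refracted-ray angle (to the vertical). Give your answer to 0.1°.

52.0°

sin θ₁/V₁ = sin θ₂/V₂ ⇒ sin θ₂ = 3715·sin 26.8°/2125 = 3715·0.4509/2125 = 0.7882.
θ₂ = sin⁻¹(0.7882) = 52.02° (from vertical).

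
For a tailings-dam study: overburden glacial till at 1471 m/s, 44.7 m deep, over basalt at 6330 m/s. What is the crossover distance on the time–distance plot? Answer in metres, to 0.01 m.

113.28 m

x_cross = 2h·√((V₂+V₁)/(V₂−V₁)).
(V₂+V₁)/(V₂−V₁) = (6330+1471)/(6330−1471) = 1.6055; √ = 1.2671.
x_cross = 2·44.7·1.2671 = 113.28 m.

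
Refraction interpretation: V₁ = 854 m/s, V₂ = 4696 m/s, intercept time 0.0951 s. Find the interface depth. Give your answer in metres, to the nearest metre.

h = tᵢ·V₁·V₂ / (2·√(V₂²−V₁²)).
√(V₂²−V₁²) = √(4696² − 854²) = 4617.7 m/s.
h = 0.0951 s × 854 × 4696 / (2 × 4617.7) = 41.30 m.

41 m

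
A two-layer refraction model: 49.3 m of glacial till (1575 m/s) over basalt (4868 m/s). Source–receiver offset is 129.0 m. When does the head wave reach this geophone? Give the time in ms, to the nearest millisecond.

86 ms

θ_c = arcsin(V₁/V₂) = arcsin(1575/4868) = 18.88°, cos θ_c = 0.9462.
Intercept time tᵢ = 2h cos θ_c / V₁ = 2·49.3·0.9462/1575 = 0.05924 s.
t = x/V₂ + tᵢ = 129.0/4868 + 0.05924 = 0.08574 s.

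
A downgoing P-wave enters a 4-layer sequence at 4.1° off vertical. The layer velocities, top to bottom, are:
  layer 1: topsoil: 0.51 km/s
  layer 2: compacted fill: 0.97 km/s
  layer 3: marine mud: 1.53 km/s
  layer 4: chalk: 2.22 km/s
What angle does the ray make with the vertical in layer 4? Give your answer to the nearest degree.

Ray parameter p = sin 4.1° / 0.51 = 1.4019e-01 s/km.
sin θ_4 = p·V_4 = 1.4019e-01 × 2.22 = 0.3112.
θ_4 = arcsin 0.3112 = 18.13°.

18°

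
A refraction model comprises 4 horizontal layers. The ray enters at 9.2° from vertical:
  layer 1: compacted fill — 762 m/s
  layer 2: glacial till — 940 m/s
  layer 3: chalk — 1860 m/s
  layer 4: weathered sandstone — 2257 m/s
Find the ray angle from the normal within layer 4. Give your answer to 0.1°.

Snell's law across each interface conserves sin θ / V, so sin θ_4 = V_4·sin θ₁/V₁.
sin θ_4 = 2257 × sin 9.2° / 762 = 0.4736.
θ_4 = arcsin 0.4736 = 28.27°.

28.3°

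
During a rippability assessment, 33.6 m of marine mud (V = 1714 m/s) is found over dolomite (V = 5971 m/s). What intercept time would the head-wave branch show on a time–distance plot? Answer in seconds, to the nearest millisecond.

0.038 s

θ_c = arcsin(V₁/V₂) = arcsin(1714/5971) = 16.68°; cos θ_c = 0.9579.
tᵢ = 2h·cos θ_c / V₁ = 2·33.6·0.9579 / 1714 = 0.03756 s.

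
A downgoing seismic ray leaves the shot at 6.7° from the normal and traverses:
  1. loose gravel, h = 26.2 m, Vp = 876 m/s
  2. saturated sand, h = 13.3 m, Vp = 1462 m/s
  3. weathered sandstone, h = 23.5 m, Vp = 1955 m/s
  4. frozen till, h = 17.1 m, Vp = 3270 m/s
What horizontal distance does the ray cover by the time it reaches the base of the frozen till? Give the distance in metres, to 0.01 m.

Apply Snell's law at each interface; in layer i the horizontal offset is hᵢ·tan θᵢ.
Layer 1: θ = 6.70°; offset = 26.2·tan 6.70° = 3.0778 m.
Layer 2: sin θ = 1462·sin 6.7°/876 = 0.1947, θ = 11.23°; offset = 13.3·tan 11.23° = 2.6403 m.
Layer 3: sin θ = 1955·sin 6.7°/876 = 0.2604, θ = 15.09°; offset = 23.5·tan 15.09° = 6.3375 m.
Layer 4: sin θ = 3270·sin 6.7°/876 = 0.4355, θ = 25.82°; offset = 17.1·tan 25.82° = 8.2732 m.
Summing the layer offsets gives 20.3287 m.

20.33 m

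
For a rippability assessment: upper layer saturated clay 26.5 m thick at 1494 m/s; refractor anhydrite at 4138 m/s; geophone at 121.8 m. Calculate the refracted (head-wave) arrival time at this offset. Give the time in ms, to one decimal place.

62.5 ms

t = x/V₂ + 2h·√(V₂²−V₁²)/(V₁V₂).
√(V₂²−V₁²) = √(4138²−1494²) = 3858.9 m/s; delay term = 2·26.5·3858.9/(1494·4138) = 0.03308 s.
t = 121.8/4138 + 0.03308 = 0.06252 s.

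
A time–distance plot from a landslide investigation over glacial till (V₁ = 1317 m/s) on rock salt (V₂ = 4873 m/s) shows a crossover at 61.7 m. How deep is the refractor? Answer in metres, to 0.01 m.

h = (x_cross/2)·√((V₂−V₁)/(V₂+V₁)).
(V₂−V₁)/(V₂+V₁) = (4873−1317)/(4873+1317) = 0.5745; √ = 0.7579.
h = (61.7/2)·0.7579 = 23.38 m.

23.38 m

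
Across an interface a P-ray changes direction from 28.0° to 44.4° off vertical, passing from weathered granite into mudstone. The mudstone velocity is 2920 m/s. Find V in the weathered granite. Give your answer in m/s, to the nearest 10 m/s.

sin 28.0° = 0.4695; sin 44.4° = 0.6997.
V₁ = V₂·(sin θ₁/sin θ₂) = 2920·(0.4695/0.6997) = 1959.31 m/s.

1960 m/s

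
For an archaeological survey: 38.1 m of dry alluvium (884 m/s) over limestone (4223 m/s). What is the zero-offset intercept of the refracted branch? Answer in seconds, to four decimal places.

θ_c = arcsin(V₁/V₂) = arcsin(884/4223) = 12.08°; cos θ_c = 0.9778.
tᵢ = 2h·cos θ_c / V₁ = 2·38.1·0.9778 / 884 = 0.08429 s.

0.0843 s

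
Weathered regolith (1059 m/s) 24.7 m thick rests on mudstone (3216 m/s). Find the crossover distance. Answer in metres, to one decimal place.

x_cross = 2h·√((V₂+V₁)/(V₂−V₁)).
(V₂+V₁)/(V₂−V₁) = (3216+1059)/(3216−1059) = 1.9819; √ = 1.4078.
x_cross = 2·24.7·1.4078 = 69.55 m.

69.5 m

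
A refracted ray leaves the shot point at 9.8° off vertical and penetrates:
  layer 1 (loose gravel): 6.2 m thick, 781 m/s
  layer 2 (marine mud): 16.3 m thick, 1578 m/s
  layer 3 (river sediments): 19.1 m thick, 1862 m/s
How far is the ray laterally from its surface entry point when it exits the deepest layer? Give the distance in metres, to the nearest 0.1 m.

Apply Snell's law at each interface; in layer i the horizontal offset is hᵢ·tan θᵢ.
Layer 1: θ = 9.80°; offset = 6.2·tan 9.80° = 1.071 m.
Layer 2: sin θ = 1578·sin 9.8°/781 = 0.3439, θ = 20.12°; offset = 16.3·tan 20.12° = 5.970 m.
Layer 3: sin θ = 1862·sin 9.8°/781 = 0.4058, θ = 23.94°; offset = 19.1·tan 23.94° = 8.480 m.
Total horizontal offset = 15.521 m.

15.5 m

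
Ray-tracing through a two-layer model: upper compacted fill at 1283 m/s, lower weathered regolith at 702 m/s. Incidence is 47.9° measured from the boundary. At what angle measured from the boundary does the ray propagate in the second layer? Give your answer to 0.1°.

68.5°

Convert to the normal: θ₁ = 90° − 47.9° = 42.1°.
Snell's law: sin θ₂ = (V₂/V₁)·sin θ₁ = (702/1283)·sin 42.1° = 0.3668.
θ₂ = sin⁻¹(0.3668) = 21.52° (from vertical).
From the interface: 90° − 21.52° = 68.48°.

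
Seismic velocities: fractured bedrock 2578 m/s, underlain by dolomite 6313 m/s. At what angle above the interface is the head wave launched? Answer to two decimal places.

Critical incidence: sin θ_c = V₁/V₂ = 2578/6313 = 0.4084.
θ_c = arcsin 0.4084 = 24.10°.
Measured from the interface: 90° − 24.10° = 65.90°.

65.90°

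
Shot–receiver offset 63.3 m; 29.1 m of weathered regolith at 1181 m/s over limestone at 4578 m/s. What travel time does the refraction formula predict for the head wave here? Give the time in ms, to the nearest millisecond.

θ_c = arcsin(V₁/V₂) = arcsin(1181/4578) = 14.95°, cos θ_c = 0.9662.
Intercept time tᵢ = 2h cos θ_c / V₁ = 2·29.1·0.9662/1181 = 0.04761 s.
t = x/V₂ + tᵢ = 63.3/4578 + 0.04761 = 0.06144 s.

61 ms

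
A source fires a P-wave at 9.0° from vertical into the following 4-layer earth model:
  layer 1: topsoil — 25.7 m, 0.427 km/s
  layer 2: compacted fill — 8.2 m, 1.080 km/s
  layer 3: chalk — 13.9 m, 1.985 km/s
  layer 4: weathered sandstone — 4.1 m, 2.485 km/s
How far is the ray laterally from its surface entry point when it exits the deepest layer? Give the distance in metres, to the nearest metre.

Ray parameter p = sin 9.0° / 0.427 km/s = 3.6636e-01 s/km.
Layer 1: θ = 9.00°; offset = 25.7·tan 9.00° = 4.070 m.
Layer 2: sin θ = p·1.080 = 0.3957 → θ = 23.31°; offset = 8.2·tan 23.31° = 3.533 m.
Layer 3: sin θ = p·1.985 = 0.7272 → θ = 46.65°; offset = 13.9·tan 46.65° = 14.726 m.
Layer 4: sin θ = p·2.485 = 0.9104 → θ = 65.56°; offset = 4.1·tan 65.56° = 9.022 m.
Total horizontal offset = 31.351 m.

31 m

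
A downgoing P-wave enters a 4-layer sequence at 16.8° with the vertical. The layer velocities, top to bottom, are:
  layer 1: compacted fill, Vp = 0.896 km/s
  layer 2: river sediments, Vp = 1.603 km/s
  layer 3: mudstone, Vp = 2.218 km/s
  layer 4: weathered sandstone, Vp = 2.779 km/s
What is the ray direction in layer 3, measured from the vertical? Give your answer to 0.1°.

Ray parameter p = sin 16.8° / 0.896 = 3.2258e-01 s/km.
sin θ_3 = p·V_3 = 3.2258e-01 × 2.218 = 0.7155.
θ_3 = 45.68° from the vertical.

45.7°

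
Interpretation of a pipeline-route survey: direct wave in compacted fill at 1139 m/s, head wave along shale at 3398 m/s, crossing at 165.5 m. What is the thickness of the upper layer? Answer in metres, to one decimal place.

h = (x_cross/2)·√((V₂−V₁)/(V₂+V₁)).
(V₂−V₁)/(V₂+V₁) = (3398−1139)/(3398+1139) = 0.4979; √ = 0.7056.
h = (165.5/2)·0.7056 = 58.39 m.

58.4 m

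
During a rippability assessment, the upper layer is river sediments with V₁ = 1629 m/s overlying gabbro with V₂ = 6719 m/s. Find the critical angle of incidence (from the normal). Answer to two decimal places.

14.03°

Critical incidence: sin θ_c = V₁/V₂ = 1629/6719 = 0.2424.
θ_c = arcsin 0.2424 = 14.03°.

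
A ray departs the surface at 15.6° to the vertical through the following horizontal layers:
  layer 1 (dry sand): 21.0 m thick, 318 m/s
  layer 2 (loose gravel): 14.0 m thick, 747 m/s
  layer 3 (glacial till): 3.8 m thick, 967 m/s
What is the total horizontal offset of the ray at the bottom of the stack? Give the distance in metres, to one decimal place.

Apply Snell's law at each interface; in layer i the horizontal offset is hᵢ·tan θᵢ.
Layer 1: θ = 15.60°; offset = 21.0·tan 15.60° = 5.863 m.
Layer 2: sin θ = 747·sin 15.6°/318 = 0.6317, θ = 39.18°; offset = 14.0·tan 39.18° = 11.408 m.
Layer 3: sin θ = 967·sin 15.6°/318 = 0.8178, θ = 54.86°; offset = 3.8·tan 54.86° = 5.399 m.
Summing the layer offsets gives 22.671 m.

22.7 m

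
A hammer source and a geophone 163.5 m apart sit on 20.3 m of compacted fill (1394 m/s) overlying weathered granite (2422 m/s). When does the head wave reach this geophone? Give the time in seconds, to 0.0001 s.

0.0913 s

t = x/V₂ + 2h·√(V₂²−V₁²)/(V₁V₂).
√(V₂²−V₁²) = √(2422²−1394²) = 1980.6 m/s; delay term = 2·20.3·1980.6/(1394·2422) = 0.02382 s.
t = 163.5/2422 + 0.02382 = 0.09132 s.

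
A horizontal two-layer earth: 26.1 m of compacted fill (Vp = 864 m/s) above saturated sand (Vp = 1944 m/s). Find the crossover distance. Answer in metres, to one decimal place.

84.2 m

x_cross = 2h·√((V₂+V₁)/(V₂−V₁)).
(V₂+V₁)/(V₂−V₁) = (1944+864)/(1944−864) = 2.6000; √ = 1.6125.
x_cross = 2·26.1·1.6125 = 84.17 m.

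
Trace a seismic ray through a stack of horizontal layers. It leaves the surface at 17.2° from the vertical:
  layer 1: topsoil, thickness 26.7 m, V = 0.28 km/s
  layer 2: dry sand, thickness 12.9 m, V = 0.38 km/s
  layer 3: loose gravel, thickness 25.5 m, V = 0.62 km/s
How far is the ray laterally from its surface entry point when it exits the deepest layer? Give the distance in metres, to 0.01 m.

Apply Snell's law at each interface; in layer i the horizontal offset is hᵢ·tan θᵢ.
Layer 1: θ = 17.20°; offset = 26.7·tan 17.20° = 8.2650 m.
Layer 2: sin θ = 0.38·sin 17.2°/0.28 = 0.4013, θ = 23.66°; offset = 12.9·tan 23.66° = 5.6521 m.
Layer 3: sin θ = 0.62·sin 17.2°/0.28 = 0.6548, θ = 40.90°; offset = 25.5·tan 40.90° = 22.0912 m.
Total horizontal offset = 36.0084 m.

36.01 m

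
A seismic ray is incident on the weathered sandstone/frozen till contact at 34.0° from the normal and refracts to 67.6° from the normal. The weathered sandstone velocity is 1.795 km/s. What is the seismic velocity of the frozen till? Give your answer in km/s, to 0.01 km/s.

Snell's law: sin 34.0°/V₁ = sin 67.6°/V₂.
V₂ = V₁·sin 67.6°/sin 34.0° = 1.795 × 1.6534 = 2.97 km/s.

2.97 km/s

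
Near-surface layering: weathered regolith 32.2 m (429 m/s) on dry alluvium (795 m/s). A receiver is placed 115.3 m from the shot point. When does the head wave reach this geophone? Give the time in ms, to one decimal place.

t = x/V₂ + 2h·√(V₂²−V₁²)/(V₁V₂).
√(V₂²−V₁²) = √(795²−429²) = 669.3 m/s; delay term = 2·32.2·669.3/(429·795) = 0.12638 s.
t = 115.3/795 + 0.12638 = 0.27142 s.

271.4 ms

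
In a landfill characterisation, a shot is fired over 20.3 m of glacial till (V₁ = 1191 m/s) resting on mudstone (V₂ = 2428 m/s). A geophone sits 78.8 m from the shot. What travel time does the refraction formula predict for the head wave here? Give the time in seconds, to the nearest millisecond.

θ_c = arcsin(V₁/V₂) = arcsin(1191/2428) = 29.38°, cos θ_c = 0.8714.
Intercept time tᵢ = 2h cos θ_c / V₁ = 2·20.3·0.8714/1191 = 0.02971 s.
t = x/V₂ + tᵢ = 78.8/2428 + 0.02971 = 0.06216 s.

0.062 s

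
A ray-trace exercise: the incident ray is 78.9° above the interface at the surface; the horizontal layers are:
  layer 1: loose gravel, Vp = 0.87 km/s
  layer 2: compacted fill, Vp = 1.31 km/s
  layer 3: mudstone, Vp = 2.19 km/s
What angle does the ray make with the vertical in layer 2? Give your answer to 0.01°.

From the normal: θ₁ = 90° − 78.9° = 11.1°.
Snell's law across each interface conserves sin θ / V, so sin θ_2 = V_2·sin θ₁/V₁.
sin θ_2 = 1.31 × sin 11.1° / 0.87 = 0.2899.
θ_2 = arcsin 0.2899 = 16.85°.

16.85°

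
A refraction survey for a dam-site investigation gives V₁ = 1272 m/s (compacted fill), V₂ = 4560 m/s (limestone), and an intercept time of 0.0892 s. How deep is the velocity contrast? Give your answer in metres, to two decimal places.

59.08 m

θ_c = arcsin(1272/4560) = 16.20°; cos θ_c = 0.9603.
tᵢ = 2h cos θ_c/V₁ ⇒ h = tᵢ·V₁/(2 cos θ_c) = 0.0892·1272/(2·0.9603) = 59.08 m.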